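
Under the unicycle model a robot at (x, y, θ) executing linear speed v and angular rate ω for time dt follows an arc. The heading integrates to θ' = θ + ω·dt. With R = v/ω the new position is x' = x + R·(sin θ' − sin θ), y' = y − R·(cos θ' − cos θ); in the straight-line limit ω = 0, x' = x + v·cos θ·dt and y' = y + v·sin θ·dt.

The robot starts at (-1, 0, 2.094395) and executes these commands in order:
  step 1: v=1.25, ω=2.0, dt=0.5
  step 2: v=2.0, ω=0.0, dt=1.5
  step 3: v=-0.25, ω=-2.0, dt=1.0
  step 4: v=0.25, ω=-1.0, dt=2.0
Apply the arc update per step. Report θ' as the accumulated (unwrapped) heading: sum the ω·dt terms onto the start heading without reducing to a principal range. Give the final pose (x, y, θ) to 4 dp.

step 1: θ'=3.0944 (R=0.6250) → pose (-1.5118, 0.3118, 3.0944)
step 2: θ'=3.0944 (straight) → pose (-4.5084, 0.4533, 3.0944)
step 3: θ'=1.0944 (R=0.1250) → pose (-4.4033, 0.2712, 1.0944)
step 4: θ'=-0.9056 (R=-0.2500) → pose (-3.9844, 0.3108, -0.9056)

(-3.9844, 0.3108, -0.9056)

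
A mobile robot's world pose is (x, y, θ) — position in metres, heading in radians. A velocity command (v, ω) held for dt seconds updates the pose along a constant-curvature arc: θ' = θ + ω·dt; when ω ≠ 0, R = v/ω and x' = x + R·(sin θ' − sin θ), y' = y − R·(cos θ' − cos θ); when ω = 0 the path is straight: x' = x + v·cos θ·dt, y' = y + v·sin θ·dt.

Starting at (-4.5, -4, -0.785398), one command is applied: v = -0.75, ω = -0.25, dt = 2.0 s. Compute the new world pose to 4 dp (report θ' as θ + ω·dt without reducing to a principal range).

(-5.2573, -2.7233, -1.2854)

θ' = -0.7854 + -0.25·2.0 = -1.2854
R = v/ω = -0.75/-0.25 = 3.0000
x' = -4.5 + 3.0000·(sin -1.2854 − sin -0.7854) = -5.2573
y' = -4 − 3.0000·(cos -1.2854 − cos -0.7854) = -2.7233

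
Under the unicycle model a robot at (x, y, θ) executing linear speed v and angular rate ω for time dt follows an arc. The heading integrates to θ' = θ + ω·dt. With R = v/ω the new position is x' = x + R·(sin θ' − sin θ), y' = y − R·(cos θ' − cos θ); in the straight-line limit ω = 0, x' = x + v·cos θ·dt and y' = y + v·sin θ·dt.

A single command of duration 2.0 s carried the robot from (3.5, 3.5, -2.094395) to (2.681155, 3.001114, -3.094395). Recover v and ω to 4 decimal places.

v = 0.5000, ω = -0.5000

Δθ = -3.094395 − -2.094395 = -1.000000
ω = Δθ/dt = -1.000000/2.0 = -0.5000
R = Δx/(sin θ' − sin θ) = -1.0000
v = R·ω = -1.0000·-0.5000 = 0.5000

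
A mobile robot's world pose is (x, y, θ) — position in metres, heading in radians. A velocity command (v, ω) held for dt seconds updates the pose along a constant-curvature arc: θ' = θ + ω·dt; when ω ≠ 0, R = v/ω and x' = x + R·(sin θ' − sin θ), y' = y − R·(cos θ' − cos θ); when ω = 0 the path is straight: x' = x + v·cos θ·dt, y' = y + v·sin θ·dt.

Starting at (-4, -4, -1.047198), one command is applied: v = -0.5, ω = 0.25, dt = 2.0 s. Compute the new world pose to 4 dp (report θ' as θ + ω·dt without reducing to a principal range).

(-4.6915, -3.2920, -0.5472)

θ' = -1.0472 + 0.25·2.0 = -0.5472
R = v/ω = -0.5/0.25 = -2.0000
x' = -4 + -2.0000·(sin -0.5472 − sin -1.0472) = -4.6915
y' = -4 − -2.0000·(cos -0.5472 − cos -1.0472) = -3.2920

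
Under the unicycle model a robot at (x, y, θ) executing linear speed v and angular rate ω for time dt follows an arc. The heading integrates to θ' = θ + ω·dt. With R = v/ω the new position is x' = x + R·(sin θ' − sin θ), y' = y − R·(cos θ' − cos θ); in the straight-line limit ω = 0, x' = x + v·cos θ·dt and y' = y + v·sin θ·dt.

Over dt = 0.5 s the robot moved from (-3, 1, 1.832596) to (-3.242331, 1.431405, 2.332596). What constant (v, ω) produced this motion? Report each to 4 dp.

v = 1.0000, ω = 1.0000

Δθ = 2.332596 − 1.832596 = 0.500000
ω = Δθ/dt = 0.500000/0.5 = 1.0000
R = −Δy/(cos θ' − cos θ) = 1.0000
v = R·ω = 1.0000·1.0000 = 1.0000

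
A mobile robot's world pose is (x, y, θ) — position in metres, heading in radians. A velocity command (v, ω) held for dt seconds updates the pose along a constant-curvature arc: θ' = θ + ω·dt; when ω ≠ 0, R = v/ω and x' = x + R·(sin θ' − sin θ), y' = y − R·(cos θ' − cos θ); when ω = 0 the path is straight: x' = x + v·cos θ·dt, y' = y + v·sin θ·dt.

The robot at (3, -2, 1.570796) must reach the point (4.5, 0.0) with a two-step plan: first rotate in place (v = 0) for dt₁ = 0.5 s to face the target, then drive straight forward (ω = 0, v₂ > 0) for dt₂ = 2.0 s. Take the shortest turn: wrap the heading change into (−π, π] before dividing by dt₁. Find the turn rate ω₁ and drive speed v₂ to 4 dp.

ω₁ = -1.2870, v₂ = 1.2500

heading to target = atan2(0−-2, 4.5−3) = 0.9273
Δθ = wrap(0.9273 − 1.5708) = -0.6435; ω₁ = Δθ/dt₁ = -1.2870
distance = √((4.5−3)² + (0−-2)²) = 2.5000; v₂ = distance/dt₂ = 1.2500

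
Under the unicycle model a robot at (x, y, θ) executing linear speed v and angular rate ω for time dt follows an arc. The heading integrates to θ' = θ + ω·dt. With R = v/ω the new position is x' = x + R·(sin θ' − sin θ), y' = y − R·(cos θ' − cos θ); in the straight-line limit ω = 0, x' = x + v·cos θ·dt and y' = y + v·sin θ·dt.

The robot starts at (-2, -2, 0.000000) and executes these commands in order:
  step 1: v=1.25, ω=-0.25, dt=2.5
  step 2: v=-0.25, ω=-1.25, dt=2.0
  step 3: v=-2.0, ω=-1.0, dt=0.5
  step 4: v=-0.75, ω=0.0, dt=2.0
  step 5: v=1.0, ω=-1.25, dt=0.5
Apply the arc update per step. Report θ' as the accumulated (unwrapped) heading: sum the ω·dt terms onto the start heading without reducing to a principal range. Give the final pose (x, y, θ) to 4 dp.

step 1: θ'=-0.6250 (R=-5.0000) → pose (0.9255, -2.9452, -0.6250)
step 2: θ'=-3.1250 (R=0.2000) → pose (1.0392, -2.5830, -3.1250)
step 3: θ'=-3.6250 (R=2.0000) → pose (2.0020, -2.8119, -3.6250)
step 4: θ'=-3.6250 (straight) → pose (3.3301, -3.5091, -3.6250)
step 5: θ'=-4.2500 (R=-0.8000) → pose (2.9859, -3.1576, -4.2500)

(2.9859, -3.1576, -4.2500)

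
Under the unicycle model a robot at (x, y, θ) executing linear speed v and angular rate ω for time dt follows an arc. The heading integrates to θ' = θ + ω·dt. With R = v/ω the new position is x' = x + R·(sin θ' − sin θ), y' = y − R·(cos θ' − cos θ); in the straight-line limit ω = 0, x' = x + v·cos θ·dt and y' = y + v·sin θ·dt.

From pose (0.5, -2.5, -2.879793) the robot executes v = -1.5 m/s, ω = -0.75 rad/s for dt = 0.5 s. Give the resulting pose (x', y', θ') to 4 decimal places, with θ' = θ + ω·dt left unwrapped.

(1.2436, -2.4447, -3.2548)

θ' = -2.8798 + -0.75·0.5 = -3.2548
R = v/ω = -1.5/-0.75 = 2.0000
x' = 0.5 + 2.0000·(sin -3.2548 − sin -2.8798) = 1.2436
y' = -2.5 − 2.0000·(cos -3.2548 − cos -2.8798) = -2.4447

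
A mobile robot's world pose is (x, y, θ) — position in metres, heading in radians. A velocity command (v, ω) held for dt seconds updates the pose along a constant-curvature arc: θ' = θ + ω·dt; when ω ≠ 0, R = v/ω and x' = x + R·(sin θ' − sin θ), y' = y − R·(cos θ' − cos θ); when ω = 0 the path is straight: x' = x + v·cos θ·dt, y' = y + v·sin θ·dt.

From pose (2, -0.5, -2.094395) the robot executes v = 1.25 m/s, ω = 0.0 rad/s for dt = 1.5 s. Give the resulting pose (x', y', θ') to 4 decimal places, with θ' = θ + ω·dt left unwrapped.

(1.0625, -2.1238, -2.0944)

θ' = -2.0944 + 0.0·1.5 = -2.0944
ω = 0 → straight: x' = 2 + 1.25·cos(-2.0944)·1.5 = 1.0625
y' = -0.5 + 1.25·sin(-2.0944)·1.5 = -2.1238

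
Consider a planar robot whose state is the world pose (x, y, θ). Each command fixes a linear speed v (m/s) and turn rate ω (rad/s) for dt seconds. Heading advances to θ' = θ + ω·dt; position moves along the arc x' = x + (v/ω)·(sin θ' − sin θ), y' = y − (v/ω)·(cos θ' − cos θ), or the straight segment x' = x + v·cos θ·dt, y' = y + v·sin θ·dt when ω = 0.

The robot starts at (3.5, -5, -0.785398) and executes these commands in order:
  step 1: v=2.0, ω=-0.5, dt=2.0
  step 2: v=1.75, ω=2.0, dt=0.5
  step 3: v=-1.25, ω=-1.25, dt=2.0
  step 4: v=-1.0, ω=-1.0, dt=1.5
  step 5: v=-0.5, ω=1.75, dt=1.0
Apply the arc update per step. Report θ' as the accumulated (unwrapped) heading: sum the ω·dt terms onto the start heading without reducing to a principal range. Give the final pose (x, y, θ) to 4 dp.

(6.8357, -9.1561, -3.0354)

step 1: θ'=-1.7854 (R=-4.0000) → pose (4.5798, -8.6803, -1.7854)
step 2: θ'=-0.7854 (R=0.8750) → pose (4.8160, -9.4853, -0.7854)
step 3: θ'=-3.2854 (R=1.0000) → pose (5.6664, -7.7885, -3.2854)
step 4: θ'=-4.7854 (R=1.0000) → pose (6.5205, -8.8512, -4.7854)
step 5: θ'=-3.0354 (R=-0.2857) → pose (6.8357, -9.1561, -3.0354)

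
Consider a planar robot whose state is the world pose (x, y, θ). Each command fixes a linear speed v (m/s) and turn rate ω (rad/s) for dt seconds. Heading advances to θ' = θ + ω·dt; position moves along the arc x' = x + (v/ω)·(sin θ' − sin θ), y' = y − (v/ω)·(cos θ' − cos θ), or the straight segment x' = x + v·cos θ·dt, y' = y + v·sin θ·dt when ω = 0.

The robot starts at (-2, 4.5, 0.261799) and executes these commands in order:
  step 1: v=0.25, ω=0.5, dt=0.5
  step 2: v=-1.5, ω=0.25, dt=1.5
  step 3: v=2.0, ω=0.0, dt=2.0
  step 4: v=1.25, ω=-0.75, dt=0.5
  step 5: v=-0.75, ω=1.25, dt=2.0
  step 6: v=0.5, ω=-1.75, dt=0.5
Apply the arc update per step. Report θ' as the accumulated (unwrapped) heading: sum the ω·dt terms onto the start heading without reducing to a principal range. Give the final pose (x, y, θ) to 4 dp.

(-0.5813, 5.6194, 2.1368)

step 1: θ'=0.5118 (R=0.5000) → pose (-1.8845, 4.5470, 0.5118)
step 2: θ'=0.8868 (R=-6.0000) → pose (-3.5964, 3.1072, 0.8868)
step 3: θ'=0.8868 (straight) → pose (-1.0688, 6.2074, 0.8868)
step 4: θ'=0.5118 (R=-1.6667) → pose (-0.5933, 6.6074, 0.5118)
step 5: θ'=3.0118 (R=-0.6000) → pose (-0.3771, 5.4893, 3.0118)
step 6: θ'=2.1368 (R=-0.2857) → pose (-0.5813, 5.6194, 2.1368)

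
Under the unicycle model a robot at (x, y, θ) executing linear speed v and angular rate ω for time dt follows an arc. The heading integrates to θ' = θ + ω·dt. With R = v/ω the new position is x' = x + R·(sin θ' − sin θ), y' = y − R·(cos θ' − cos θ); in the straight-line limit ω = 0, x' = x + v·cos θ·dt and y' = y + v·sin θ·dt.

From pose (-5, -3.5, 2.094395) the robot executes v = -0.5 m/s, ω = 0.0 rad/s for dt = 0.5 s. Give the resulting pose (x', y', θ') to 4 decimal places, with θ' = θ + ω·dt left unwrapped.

θ' = 2.0944 + 0.0·0.5 = 2.0944
ω = 0 → straight: x' = -5 + -0.5·cos(2.0944)·0.5 = -4.8750
y' = -3.5 + -0.5·sin(2.0944)·0.5 = -3.7165

(-4.8750, -3.7165, 2.0944)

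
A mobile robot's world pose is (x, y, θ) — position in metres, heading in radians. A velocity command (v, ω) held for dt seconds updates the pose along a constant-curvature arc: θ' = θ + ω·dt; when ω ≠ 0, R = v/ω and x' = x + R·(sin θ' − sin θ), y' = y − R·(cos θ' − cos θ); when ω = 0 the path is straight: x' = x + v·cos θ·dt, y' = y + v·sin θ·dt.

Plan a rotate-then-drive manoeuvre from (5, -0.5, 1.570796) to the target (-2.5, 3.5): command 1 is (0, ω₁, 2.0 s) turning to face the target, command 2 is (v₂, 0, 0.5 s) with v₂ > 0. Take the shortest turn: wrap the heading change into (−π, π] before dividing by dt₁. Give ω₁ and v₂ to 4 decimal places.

ω₁ = 0.5404, v₂ = 17.0000

heading to target = atan2(3.5−-0.5, -2.5−5) = 2.6516
Δθ = wrap(2.6516 − 1.5708) = 1.0808; ω₁ = Δθ/dt₁ = 0.5404
distance = √((-2.5−5)² + (3.5−-0.5)²) = 8.5000; v₂ = distance/dt₂ = 17.0000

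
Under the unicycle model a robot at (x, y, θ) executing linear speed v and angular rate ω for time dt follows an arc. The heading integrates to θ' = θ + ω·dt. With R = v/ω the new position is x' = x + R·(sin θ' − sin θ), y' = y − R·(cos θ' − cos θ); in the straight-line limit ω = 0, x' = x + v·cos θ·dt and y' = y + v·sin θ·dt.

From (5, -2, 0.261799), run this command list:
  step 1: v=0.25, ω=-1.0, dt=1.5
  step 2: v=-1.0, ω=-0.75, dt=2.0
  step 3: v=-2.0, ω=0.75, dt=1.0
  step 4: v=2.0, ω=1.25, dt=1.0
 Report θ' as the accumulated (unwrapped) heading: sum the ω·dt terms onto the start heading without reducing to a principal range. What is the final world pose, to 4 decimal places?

(7.8147, -0.9587, -0.7382)

step 1: θ'=-1.2382 (R=-0.2500) → pose (5.3010, -2.1599, -1.2382)
step 2: θ'=-2.7382 (R=1.3333) → pose (6.0379, -0.4982, -2.7382)
step 3: θ'=-1.9882 (R=-2.6667) → pose (7.4288, 0.8734, -1.9882)
step 4: θ'=-0.7382 (R=1.6000) → pose (7.8147, -0.9587, -0.7382)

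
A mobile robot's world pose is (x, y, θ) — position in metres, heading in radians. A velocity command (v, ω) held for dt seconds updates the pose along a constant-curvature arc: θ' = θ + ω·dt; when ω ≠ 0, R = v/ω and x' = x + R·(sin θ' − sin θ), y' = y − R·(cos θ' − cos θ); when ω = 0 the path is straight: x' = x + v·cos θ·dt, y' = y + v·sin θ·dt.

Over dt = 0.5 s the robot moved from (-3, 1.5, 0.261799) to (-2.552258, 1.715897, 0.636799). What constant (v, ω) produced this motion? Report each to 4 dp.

Δθ = 0.636799 − 0.261799 = 0.375000
ω = Δθ/dt = 0.375000/0.5 = 0.7500
R = Δx/(sin θ' − sin θ) = 1.3333
v = R·ω = 1.3333·0.7500 = 1.0000

v = 1.0000, ω = 0.7500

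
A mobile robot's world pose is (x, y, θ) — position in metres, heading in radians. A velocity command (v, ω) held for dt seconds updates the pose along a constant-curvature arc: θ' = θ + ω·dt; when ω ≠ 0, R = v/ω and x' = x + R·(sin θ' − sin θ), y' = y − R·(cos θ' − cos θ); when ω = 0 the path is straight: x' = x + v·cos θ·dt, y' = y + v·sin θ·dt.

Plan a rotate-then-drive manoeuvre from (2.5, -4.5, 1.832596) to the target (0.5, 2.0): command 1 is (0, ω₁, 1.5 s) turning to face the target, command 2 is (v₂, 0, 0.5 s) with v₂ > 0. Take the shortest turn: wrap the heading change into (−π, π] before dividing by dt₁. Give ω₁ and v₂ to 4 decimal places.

ω₁ = 0.0245, v₂ = 13.6015

heading to target = atan2(2−-4.5, 0.5−2.5) = 1.8693
Δθ = wrap(1.8693 − 1.8326) = 0.0367; ω₁ = Δθ/dt₁ = 0.0245
distance = √((0.5−2.5)² + (2−-4.5)²) = 6.8007; v₂ = distance/dt₂ = 13.6015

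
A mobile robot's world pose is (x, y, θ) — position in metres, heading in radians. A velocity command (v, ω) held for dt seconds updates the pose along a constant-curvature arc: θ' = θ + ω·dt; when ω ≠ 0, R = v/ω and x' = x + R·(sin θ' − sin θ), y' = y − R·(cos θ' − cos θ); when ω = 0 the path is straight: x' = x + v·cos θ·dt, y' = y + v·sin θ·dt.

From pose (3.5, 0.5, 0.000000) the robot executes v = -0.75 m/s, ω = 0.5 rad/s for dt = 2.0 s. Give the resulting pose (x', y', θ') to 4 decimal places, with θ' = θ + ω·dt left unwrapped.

θ' = 0.0000 + 0.5·2.0 = 1.0000
R = v/ω = -0.75/0.5 = -1.5000
x' = 3.5 + -1.5000·(sin 1.0000 − sin 0.0000) = 2.2378
y' = 0.5 − -1.5000·(cos 1.0000 − cos 0.0000) = -0.1895

(2.2378, -0.1895, 1.0000)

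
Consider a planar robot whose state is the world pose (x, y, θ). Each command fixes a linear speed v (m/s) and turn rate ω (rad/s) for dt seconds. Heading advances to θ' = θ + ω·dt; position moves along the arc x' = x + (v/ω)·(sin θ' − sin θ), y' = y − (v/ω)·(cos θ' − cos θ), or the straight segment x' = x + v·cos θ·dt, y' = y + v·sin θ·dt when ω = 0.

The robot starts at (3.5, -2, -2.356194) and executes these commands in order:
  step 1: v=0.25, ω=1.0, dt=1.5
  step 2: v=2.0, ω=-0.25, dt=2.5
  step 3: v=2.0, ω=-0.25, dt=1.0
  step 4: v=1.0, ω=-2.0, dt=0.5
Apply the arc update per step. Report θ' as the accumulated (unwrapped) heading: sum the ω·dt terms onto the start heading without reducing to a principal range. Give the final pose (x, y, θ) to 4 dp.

(5.0483, -9.2395, -2.7312)

step 1: θ'=-0.8562 (R=0.2500) → pose (3.4879, -2.3406, -0.8562)
step 2: θ'=-1.4812 (R=-8.0000) → pose (5.4130, -6.8673, -1.4812)
step 3: θ'=-1.7312 (R=-8.0000) → pose (5.3424, -8.8608, -1.7312)
step 4: θ'=-2.7312 (R=-0.5000) → pose (5.0483, -9.2395, -2.7312)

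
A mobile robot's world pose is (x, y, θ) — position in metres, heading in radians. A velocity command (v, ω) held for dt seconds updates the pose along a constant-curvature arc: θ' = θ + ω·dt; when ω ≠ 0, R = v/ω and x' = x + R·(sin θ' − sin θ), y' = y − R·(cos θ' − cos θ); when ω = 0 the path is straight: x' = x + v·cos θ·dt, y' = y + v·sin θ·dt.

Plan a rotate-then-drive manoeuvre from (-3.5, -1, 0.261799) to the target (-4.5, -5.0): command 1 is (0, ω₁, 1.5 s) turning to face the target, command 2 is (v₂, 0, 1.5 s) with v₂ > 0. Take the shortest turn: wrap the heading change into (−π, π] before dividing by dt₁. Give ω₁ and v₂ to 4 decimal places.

heading to target = atan2(-5−-1, -4.5−-3.5) = -1.8158
Δθ = wrap(-1.8158 − 0.2618) = -2.0776; ω₁ = Δθ/dt₁ = -1.3850
distance = √((-4.5−-3.5)² + (-5−-1)²) = 4.1231; v₂ = distance/dt₂ = 2.7487

ω₁ = -1.3850, v₂ = 2.7487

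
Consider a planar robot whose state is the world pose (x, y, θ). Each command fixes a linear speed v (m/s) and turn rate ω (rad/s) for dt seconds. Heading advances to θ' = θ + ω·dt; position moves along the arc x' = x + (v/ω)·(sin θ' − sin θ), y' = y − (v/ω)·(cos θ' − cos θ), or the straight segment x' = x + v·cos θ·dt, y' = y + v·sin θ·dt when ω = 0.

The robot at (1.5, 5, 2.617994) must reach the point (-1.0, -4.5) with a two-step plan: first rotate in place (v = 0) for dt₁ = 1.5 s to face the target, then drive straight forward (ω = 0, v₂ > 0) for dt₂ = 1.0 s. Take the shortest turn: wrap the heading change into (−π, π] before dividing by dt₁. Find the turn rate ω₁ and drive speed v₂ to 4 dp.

heading to target = atan2(-4.5−5, -1−1.5) = -1.8281
Δθ = wrap(-1.8281 − 2.6180) = 1.8371; ω₁ = Δθ/dt₁ = 1.2247
distance = √((-1−1.5)² + (-4.5−5)²) = 9.8234; v₂ = distance/dt₂ = 9.8234

ω₁ = 1.2247, v₂ = 9.8234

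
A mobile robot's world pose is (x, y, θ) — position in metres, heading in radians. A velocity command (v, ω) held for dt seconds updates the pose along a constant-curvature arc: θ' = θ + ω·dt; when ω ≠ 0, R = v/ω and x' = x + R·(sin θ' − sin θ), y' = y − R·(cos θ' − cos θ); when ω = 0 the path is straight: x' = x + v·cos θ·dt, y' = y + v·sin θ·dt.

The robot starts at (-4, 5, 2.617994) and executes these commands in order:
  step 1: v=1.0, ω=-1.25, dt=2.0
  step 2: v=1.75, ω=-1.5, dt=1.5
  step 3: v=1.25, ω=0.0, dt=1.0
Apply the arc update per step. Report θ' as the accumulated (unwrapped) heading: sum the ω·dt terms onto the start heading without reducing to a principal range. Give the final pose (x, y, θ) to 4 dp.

step 1: θ'=0.1180 (R=-0.8000) → pose (-3.6942, 6.4873, 0.1180)
step 2: θ'=-2.1320 (R=-1.1667) → pose (-2.5691, 4.7078, -2.1320)
step 3: θ'=-2.1320 (straight) → pose (-3.2344, 3.6495, -2.1320)

(-3.2344, 3.6495, -2.1320)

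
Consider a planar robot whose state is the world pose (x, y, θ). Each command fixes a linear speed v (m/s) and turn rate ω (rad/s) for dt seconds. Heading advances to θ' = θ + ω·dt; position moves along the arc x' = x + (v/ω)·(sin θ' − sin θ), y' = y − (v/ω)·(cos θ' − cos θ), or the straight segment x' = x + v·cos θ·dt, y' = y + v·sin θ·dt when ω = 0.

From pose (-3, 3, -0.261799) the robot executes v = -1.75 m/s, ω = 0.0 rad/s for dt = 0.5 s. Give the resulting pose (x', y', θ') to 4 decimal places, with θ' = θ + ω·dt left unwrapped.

θ' = -0.2618 + 0.0·0.5 = -0.2618
ω = 0 → straight: x' = -3 + -1.75·cos(-0.2618)·0.5 = -3.8452
y' = 3 + -1.75·sin(-0.2618)·0.5 = 3.2265

(-3.8452, 3.2265, -0.2618)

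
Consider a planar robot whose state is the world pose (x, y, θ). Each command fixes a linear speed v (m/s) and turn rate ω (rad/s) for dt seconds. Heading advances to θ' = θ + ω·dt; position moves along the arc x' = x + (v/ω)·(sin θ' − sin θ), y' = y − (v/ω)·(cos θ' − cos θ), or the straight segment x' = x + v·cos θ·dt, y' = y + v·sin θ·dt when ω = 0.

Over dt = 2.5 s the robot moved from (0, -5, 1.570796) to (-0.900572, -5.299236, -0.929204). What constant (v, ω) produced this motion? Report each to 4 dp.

Δθ = -0.929204 − 1.570796 = -2.500000
ω = Δθ/dt = -2.500000/2.5 = -1.0000
R = Δx/(sin θ' − sin θ) = 0.5000
v = R·ω = 0.5000·-1.0000 = -0.5000

v = -0.5000, ω = -1.0000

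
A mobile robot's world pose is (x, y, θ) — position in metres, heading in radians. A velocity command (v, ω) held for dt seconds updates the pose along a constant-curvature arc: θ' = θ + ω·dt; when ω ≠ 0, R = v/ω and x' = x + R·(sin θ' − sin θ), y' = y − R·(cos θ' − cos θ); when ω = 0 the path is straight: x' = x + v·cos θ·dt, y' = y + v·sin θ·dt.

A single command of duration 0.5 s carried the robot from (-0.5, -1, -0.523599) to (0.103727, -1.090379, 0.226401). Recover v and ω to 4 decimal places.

Δθ = 0.226401 − -0.523599 = 0.750000
ω = Δθ/dt = 0.750000/0.5 = 1.5000
R = Δx/(sin θ' − sin θ) = 0.8333
v = R·ω = 0.8333·1.5000 = 1.2500

v = 1.2500, ω = 1.5000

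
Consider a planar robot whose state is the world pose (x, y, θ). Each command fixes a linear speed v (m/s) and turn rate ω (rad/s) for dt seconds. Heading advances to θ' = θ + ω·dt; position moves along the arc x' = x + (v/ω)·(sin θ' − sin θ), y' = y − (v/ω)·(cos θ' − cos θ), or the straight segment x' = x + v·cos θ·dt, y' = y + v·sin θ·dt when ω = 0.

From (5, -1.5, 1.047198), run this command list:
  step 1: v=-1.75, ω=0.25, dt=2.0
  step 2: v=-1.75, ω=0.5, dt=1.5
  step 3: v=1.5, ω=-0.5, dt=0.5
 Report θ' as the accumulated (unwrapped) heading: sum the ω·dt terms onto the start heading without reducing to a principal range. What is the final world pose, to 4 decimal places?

step 1: θ'=1.5472 (R=-7.0000) → pose (4.0641, -4.8348, 1.5472)
step 2: θ'=2.2972 (R=-3.5000) → pose (4.9467, -7.2421, 2.2972)
step 3: θ'=2.0472 (R=-3.0000) → pose (4.5234, -6.6253, 2.0472)

(4.5234, -6.6253, 2.0472)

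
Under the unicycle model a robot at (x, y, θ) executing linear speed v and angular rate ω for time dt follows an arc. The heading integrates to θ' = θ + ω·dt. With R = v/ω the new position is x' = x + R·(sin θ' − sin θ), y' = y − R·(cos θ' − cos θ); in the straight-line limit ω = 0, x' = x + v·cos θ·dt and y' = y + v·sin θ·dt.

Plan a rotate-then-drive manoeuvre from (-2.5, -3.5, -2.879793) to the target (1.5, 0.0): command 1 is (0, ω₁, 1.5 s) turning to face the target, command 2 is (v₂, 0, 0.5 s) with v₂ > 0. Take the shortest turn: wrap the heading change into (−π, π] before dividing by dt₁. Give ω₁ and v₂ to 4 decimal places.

heading to target = atan2(0−-3.5, 1.5−-2.5) = 0.7188
Δθ = wrap(0.7188 − -2.8798) = -2.6846; ω₁ = Δθ/dt₁ = -1.7897
distance = √((1.5−-2.5)² + (0−-3.5)²) = 5.3151; v₂ = distance/dt₂ = 10.6301

ω₁ = -1.7897, v₂ = 10.6301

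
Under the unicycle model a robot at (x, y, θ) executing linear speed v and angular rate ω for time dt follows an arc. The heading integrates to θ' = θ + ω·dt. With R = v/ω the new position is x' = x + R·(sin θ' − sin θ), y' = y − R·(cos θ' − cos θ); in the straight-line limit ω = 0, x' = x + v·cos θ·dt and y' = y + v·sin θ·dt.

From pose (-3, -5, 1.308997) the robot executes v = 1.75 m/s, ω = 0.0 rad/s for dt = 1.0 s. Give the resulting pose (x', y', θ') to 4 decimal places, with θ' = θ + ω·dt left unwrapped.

θ' = 1.3090 + 0.0·1.0 = 1.3090
ω = 0 → straight: x' = -3 + 1.75·cos(1.3090)·1.0 = -2.5471
y' = -5 + 1.75·sin(1.3090)·1.0 = -3.3096

(-2.5471, -3.3096, 1.3090)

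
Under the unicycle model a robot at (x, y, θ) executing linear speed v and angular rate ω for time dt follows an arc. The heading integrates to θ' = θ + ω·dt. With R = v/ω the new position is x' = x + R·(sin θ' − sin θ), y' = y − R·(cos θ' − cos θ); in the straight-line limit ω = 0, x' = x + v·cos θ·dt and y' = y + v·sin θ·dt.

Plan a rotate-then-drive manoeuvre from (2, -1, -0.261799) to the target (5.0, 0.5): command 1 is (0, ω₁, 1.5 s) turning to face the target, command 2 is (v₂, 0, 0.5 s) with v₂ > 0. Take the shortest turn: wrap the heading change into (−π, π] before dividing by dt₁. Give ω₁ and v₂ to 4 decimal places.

ω₁ = 0.4836, v₂ = 6.7082

heading to target = atan2(0.5−-1, 5−2) = 0.4636
Δθ = wrap(0.4636 − -0.2618) = 0.7254; ω₁ = Δθ/dt₁ = 0.4836
distance = √((5−2)² + (0.5−-1)²) = 3.3541; v₂ = distance/dt₂ = 6.7082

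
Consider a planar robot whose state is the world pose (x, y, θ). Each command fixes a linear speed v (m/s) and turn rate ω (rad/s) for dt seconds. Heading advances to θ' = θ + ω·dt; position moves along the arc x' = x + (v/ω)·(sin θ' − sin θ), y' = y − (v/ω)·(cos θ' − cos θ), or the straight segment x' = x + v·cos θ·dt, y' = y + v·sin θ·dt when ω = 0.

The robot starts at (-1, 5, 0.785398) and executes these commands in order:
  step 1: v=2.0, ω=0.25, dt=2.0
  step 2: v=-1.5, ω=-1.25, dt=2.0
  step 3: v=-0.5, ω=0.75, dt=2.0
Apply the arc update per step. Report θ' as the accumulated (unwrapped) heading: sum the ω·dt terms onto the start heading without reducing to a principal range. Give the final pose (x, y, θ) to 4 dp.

(-2.0691, 8.7312, 0.2854)

step 1: θ'=1.2854 (R=8.0000) → pose (1.0195, 8.4045, 1.2854)
step 2: θ'=-1.2146 (R=1.2000) → pose (-1.2566, 8.3239, -1.2146)
step 3: θ'=0.2854 (R=-0.6667) → pose (-2.0691, 8.7312, 0.2854)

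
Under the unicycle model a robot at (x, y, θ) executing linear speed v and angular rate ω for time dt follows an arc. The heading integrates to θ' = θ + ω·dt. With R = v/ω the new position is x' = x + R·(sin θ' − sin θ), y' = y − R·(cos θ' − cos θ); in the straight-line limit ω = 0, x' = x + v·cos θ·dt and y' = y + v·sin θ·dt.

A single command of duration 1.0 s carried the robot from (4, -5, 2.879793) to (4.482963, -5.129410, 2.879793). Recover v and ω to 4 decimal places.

v = -0.5000, ω = 0.0000

Δθ = 2.879793 − 2.879793 = 0.000000
ω = Δθ/dt = 0.000000/1.0 = 0.0000
ω = 0 → v = (Δx·cos θ + Δy·sin θ)/dt = -0.5000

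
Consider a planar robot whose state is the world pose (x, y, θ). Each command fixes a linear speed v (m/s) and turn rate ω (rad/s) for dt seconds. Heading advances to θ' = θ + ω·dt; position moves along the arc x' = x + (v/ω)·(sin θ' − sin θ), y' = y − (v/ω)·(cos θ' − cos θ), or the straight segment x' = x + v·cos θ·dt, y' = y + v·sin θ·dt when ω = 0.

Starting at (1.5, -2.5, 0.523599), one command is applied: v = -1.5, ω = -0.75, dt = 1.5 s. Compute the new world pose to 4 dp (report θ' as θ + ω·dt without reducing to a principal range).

(-0.6316, -2.4170, -0.6014)

θ' = 0.5236 + -0.75·1.5 = -0.6014
R = v/ω = -1.5/-0.75 = 2.0000
x' = 1.5 + 2.0000·(sin -0.6014 − sin 0.5236) = -0.6316
y' = -2.5 − 2.0000·(cos -0.6014 − cos 0.5236) = -2.4170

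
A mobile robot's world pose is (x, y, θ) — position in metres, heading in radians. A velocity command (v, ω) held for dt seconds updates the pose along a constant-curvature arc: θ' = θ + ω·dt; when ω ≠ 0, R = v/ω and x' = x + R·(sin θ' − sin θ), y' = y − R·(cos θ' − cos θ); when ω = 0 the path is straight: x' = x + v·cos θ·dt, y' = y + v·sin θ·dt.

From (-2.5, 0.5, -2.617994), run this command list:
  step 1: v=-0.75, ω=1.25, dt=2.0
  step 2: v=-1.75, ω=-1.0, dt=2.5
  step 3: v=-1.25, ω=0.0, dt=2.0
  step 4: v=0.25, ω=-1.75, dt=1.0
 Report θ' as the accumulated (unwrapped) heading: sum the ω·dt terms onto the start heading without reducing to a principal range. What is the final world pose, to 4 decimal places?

step 1: θ'=-0.1180 (R=-0.6000) → pose (-2.7294, 1.6154, -0.1180)
step 2: θ'=-2.6180 (R=1.7500) → pose (-3.3984, 4.8688, -2.6180)
step 3: θ'=-2.6180 (straight) → pose (-1.2333, 6.1188, -2.6180)
step 4: θ'=-4.3680 (R=-0.1429) → pose (-1.4392, 6.1943, -4.3680)

(-1.4392, 6.1943, -4.3680)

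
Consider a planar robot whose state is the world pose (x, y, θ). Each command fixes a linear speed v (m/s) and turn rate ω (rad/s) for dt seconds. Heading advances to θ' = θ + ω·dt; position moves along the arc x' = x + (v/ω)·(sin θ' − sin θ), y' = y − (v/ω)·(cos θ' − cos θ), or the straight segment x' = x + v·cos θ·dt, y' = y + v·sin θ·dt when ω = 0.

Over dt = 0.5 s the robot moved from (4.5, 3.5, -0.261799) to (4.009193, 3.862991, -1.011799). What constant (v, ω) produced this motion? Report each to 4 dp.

v = -1.2500, ω = -1.5000

Δθ = -1.011799 − -0.261799 = -0.750000
ω = Δθ/dt = -0.750000/0.5 = -1.5000
R = Δx/(sin θ' − sin θ) = 0.8333
v = R·ω = 0.8333·-1.5000 = -1.2500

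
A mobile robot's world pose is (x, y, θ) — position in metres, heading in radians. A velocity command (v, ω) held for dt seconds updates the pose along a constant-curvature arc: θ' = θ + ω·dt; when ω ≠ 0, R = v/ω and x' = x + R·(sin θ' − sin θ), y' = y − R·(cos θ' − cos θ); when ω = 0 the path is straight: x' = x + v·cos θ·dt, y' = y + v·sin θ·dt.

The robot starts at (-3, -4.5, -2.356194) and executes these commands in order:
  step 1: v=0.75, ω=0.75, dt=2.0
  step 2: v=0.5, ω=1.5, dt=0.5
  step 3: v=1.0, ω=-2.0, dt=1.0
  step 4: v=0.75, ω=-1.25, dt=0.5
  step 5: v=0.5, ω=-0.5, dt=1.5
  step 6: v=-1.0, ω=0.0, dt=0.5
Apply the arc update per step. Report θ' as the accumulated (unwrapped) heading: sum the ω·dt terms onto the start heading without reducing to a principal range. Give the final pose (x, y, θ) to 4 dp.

(-2.9921, -7.1643, -3.4812)

step 1: θ'=-0.8562 (R=1.0000) → pose (-3.0482, -5.8624, -0.8562)
step 2: θ'=-0.1062 (R=0.3333) → pose (-2.8318, -5.9754, -0.1062)
step 3: θ'=-2.1062 (R=-0.5000) → pose (-2.4548, -6.7277, -2.1062)
step 4: θ'=-2.7312 (R=-0.6000) → pose (-2.7314, -6.9718, -2.7312)
step 5: θ'=-3.4812 (R=-1.0000) → pose (-3.4635, -6.9977, -3.4812)
step 6: θ'=-3.4812 (straight) → pose (-2.9921, -7.1643, -3.4812)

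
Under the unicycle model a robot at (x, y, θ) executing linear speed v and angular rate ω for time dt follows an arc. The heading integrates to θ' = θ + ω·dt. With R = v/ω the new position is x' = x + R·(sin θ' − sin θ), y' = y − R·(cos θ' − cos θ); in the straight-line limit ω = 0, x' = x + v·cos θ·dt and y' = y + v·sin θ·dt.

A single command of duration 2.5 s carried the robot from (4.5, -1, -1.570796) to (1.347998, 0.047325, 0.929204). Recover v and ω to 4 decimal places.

Δθ = 0.929204 − -1.570796 = 2.500000
ω = Δθ/dt = 2.500000/2.5 = 1.0000
R = Δx/(sin θ' − sin θ) = -1.7500
v = R·ω = -1.7500·1.0000 = -1.7500

v = -1.7500, ω = 1.0000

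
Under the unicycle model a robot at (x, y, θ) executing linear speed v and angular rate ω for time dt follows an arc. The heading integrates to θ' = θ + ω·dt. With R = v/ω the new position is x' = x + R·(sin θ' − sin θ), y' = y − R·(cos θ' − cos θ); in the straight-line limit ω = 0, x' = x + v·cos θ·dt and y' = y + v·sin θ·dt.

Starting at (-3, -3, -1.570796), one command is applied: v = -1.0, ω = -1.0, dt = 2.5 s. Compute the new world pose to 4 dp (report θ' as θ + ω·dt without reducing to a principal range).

θ' = -1.5708 + -1.0·2.5 = -4.0708
R = v/ω = -1.0/-1.0 = 1.0000
x' = -3 + 1.0000·(sin -4.0708 − sin -1.5708) = -1.1989
y' = -3 − 1.0000·(cos -4.0708 − cos -1.5708) = -2.4015

(-1.1989, -2.4015, -4.0708)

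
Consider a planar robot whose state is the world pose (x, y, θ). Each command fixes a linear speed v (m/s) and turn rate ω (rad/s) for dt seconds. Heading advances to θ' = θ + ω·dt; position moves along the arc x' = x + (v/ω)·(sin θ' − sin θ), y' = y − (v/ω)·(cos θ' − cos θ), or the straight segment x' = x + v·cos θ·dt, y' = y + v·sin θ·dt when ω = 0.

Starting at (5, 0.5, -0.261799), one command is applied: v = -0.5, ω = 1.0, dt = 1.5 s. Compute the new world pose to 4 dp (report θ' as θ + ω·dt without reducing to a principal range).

(4.3980, 0.1803, 1.2382)

θ' = -0.2618 + 1.0·1.5 = 1.2382
R = v/ω = -0.5/1.0 = -0.5000
x' = 5 + -0.5000·(sin 1.2382 − sin -0.2618) = 4.3980
y' = 0.5 − -0.5000·(cos 1.2382 − cos -0.2618) = 0.1803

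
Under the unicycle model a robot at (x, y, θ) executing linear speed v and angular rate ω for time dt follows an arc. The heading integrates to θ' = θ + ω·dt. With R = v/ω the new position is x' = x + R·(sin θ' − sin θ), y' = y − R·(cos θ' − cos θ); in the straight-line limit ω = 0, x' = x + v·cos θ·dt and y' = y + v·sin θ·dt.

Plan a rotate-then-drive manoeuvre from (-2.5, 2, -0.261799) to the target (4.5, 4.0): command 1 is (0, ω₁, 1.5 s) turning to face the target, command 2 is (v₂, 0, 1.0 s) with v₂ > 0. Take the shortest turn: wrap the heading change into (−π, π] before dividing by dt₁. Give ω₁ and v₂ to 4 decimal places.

ω₁ = 0.3601, v₂ = 7.2801

heading to target = atan2(4−2, 4.5−-2.5) = 0.2783
Δθ = wrap(0.2783 − -0.2618) = 0.5401; ω₁ = Δθ/dt₁ = 0.3601
distance = √((4.5−-2.5)² + (4−2)²) = 7.2801; v₂ = distance/dt₂ = 7.2801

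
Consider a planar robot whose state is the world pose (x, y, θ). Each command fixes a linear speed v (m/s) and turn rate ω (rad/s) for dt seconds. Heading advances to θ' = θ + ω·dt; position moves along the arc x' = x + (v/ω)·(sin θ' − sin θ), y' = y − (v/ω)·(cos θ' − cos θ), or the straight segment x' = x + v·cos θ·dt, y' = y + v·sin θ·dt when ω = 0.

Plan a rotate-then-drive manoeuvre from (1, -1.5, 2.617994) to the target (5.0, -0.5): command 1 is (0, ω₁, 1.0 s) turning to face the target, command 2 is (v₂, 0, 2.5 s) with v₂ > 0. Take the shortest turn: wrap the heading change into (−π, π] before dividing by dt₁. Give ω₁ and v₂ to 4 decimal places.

ω₁ = -2.3730, v₂ = 1.6492

heading to target = atan2(-0.5−-1.5, 5−1) = 0.2450
Δθ = wrap(0.2450 − 2.6180) = -2.3730; ω₁ = Δθ/dt₁ = -2.3730
distance = √((5−1)² + (-0.5−-1.5)²) = 4.1231; v₂ = distance/dt₂ = 1.6492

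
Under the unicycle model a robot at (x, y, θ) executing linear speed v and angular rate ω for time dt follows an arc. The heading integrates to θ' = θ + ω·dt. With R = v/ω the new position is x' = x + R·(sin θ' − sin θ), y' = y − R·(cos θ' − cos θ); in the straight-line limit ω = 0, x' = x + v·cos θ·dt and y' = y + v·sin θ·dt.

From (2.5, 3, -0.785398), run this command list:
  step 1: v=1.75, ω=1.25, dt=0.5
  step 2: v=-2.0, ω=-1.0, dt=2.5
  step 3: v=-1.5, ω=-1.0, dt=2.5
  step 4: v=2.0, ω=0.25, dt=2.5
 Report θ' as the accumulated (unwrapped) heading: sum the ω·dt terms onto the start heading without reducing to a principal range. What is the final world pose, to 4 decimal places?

step 1: θ'=-0.1604 (R=1.4000) → pose (3.2664, 2.6079, -0.1604)
step 2: θ'=-2.6604 (R=2.0000) → pose (2.6601, 6.3551, -2.6604)
step 3: θ'=-5.1604 (R=1.5000) → pose (4.7063, 4.3757, -5.1604)
step 4: θ'=-4.5354 (R=8.0000) → pose (5.3709, 9.2496, -4.5354)

(5.3709, 9.2496, -4.5354)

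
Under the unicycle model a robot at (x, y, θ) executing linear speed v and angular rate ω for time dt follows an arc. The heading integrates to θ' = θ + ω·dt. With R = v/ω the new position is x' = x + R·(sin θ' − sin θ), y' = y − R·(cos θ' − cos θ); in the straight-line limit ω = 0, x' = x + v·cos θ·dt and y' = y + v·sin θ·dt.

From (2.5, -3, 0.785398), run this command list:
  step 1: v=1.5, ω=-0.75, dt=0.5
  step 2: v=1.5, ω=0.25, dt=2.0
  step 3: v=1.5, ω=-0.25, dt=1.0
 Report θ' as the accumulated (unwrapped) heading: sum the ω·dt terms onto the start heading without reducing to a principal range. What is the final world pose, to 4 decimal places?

(6.5188, 0.2988, 0.6604)

step 1: θ'=0.4104 (R=-2.0000) → pose (3.1163, -2.5803, 0.4104)
step 2: θ'=0.9104 (R=6.0000) → pose (5.4609, -0.7591, 0.9104)
step 3: θ'=0.6604 (R=-6.0000) → pose (6.5188, 0.2988, 0.6604)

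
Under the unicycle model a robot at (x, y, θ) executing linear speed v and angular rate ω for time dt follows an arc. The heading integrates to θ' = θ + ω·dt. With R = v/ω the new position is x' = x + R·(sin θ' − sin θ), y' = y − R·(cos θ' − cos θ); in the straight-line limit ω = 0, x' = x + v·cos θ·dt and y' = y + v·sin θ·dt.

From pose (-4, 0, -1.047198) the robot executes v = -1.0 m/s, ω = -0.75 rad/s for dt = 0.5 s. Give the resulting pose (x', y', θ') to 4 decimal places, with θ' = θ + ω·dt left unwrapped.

θ' = -1.0472 + -0.75·0.5 = -1.4222
R = v/ω = -1.0/-0.75 = 1.3333
x' = -4 + 1.3333·(sin -1.4222 − sin -1.0472) = -4.1639
y' = 0 − 1.3333·(cos -1.4222 − cos -1.0472) = 0.4693

(-4.1639, 0.4693, -1.4222)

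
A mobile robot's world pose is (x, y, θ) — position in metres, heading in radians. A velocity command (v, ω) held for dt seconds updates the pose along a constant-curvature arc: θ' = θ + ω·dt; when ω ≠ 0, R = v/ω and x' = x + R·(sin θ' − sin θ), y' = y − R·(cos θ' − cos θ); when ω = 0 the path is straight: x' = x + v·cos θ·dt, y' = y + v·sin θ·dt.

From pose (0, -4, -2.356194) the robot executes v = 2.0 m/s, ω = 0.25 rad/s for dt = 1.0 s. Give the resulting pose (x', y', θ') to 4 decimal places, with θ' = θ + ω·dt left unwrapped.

θ' = -2.3562 + 0.25·1.0 = -2.1062
R = v/ω = 2.0/0.25 = 8.0000
x' = 0 + 8.0000·(sin -2.1062 − sin -2.3562) = -1.2237
y' = -4 − 8.0000·(cos -2.1062 − cos -2.3562) = -5.5754

(-1.2237, -5.5754, -2.1062)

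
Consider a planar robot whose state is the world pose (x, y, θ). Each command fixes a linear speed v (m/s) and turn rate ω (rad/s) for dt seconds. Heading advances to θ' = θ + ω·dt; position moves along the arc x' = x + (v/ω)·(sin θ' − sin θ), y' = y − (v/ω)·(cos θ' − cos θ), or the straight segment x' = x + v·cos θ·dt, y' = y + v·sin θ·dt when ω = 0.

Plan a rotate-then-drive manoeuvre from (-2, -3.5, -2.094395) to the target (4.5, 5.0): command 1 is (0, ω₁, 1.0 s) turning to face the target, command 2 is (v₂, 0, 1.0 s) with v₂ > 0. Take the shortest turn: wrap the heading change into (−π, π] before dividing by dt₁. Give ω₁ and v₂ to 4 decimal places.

heading to target = atan2(5−-3.5, 4.5−-2) = 0.9179
Δθ = wrap(0.9179 − -2.0944) = 3.0123; ω₁ = Δθ/dt₁ = 3.0123
distance = √((4.5−-2)² + (5−-3.5)²) = 10.7005; v₂ = distance/dt₂ = 10.7005

ω₁ = 3.0123, v₂ = 10.7005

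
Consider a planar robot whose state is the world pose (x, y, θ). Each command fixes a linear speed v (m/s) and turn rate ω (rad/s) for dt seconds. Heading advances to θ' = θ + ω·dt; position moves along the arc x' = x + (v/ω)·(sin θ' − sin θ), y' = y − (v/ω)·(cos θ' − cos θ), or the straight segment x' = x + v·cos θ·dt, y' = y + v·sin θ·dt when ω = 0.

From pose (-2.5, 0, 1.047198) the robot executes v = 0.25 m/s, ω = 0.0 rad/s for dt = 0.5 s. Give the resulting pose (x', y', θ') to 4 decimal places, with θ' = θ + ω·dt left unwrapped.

(-2.4375, 0.1083, 1.0472)

θ' = 1.0472 + 0.0·0.5 = 1.0472
ω = 0 → straight: x' = -2.5 + 0.25·cos(1.0472)·0.5 = -2.4375
y' = 0 + 0.25·sin(1.0472)·0.5 = 0.1083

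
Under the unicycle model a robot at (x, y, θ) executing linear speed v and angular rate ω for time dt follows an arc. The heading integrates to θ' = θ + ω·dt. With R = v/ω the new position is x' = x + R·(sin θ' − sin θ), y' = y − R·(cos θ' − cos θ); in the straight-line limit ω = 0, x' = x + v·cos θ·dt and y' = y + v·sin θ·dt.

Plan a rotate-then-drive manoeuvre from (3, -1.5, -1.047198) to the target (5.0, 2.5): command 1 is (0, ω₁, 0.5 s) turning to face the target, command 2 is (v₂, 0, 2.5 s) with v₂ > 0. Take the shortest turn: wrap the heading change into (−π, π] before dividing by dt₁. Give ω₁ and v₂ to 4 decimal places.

ω₁ = 4.3087, v₂ = 1.7889

heading to target = atan2(2.5−-1.5, 5−3) = 1.1071
Δθ = wrap(1.1071 − -1.0472) = 2.1543; ω₁ = Δθ/dt₁ = 4.3087
distance = √((5−3)² + (2.5−-1.5)²) = 4.4721; v₂ = distance/dt₂ = 1.7889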